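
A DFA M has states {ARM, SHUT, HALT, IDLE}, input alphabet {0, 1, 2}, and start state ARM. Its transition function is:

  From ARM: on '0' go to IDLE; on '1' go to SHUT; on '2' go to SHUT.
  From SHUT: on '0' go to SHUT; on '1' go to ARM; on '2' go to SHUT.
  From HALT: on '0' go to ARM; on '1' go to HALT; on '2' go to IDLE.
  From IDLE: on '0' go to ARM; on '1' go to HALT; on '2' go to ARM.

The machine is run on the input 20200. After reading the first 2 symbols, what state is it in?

SHUT

start at ARM
read '2': ARM → SHUT
read '0': SHUT → SHUT
After 2 symbols: SHUT.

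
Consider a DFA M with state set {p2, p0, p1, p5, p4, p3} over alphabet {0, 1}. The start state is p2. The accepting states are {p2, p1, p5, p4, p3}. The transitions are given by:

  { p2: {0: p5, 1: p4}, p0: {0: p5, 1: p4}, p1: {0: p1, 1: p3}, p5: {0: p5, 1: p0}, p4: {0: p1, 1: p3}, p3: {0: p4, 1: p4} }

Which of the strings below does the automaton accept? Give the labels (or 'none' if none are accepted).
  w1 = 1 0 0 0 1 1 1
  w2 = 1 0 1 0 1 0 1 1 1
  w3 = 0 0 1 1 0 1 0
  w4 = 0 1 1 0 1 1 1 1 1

w1: Trace: p2 -1-> p4 -0-> p1 -0-> p1 -0-> p1 -1-> p3 -1-> p4 -1-> p3  → end p3, accepted
w2: Trace: p2 -1-> p4 -0-> p1 -1-> p3 -0-> p4 -1-> p3 -0-> p4 -1-> p3 -1-> p4 -1-> p3  → end p3, accepted
w3: Trace: p2 -0-> p5 -0-> p5 -1-> p0 -1-> p4 -0-> p1 -1-> p3 -0-> p4  → end p4, accepted
w4: Trace: p2 -0-> p5 -1-> p0 -1-> p4 -0-> p1 -1-> p3 -1-> p4 -1-> p3 -1-> p4 -1-> p3  → end p3, accepted

w1, w2, w3, w4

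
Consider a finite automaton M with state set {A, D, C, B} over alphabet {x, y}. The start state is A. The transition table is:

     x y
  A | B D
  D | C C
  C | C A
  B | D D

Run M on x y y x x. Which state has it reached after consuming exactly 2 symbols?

A → B → D
After 2 symbols: D.

D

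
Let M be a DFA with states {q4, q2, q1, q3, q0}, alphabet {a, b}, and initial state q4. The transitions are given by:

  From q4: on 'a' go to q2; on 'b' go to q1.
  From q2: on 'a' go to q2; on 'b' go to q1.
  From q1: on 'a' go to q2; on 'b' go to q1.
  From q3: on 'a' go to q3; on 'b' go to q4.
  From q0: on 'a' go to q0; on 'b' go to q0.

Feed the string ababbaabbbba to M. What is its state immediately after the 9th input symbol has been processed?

start at q4
read 'a': q4 → q2
read 'b': q2 → q1
read 'a': q1 → q2
read 'b': q2 → q1
read 'b': q1 → q1
read 'a': q1 → q2
read 'a': q2 → q2
read 'b': q2 → q1
read 'b': q1 → q1
After 9 symbols: q1.

q1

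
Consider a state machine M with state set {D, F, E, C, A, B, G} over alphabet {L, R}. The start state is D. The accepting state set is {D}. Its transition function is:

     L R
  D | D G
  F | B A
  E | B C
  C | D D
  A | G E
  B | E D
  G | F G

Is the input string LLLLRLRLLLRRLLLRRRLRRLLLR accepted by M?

Yes

start at D
read 'L': D → D
read 'L': D → D
read 'L': D → D
read 'L': D → D
read 'R': D → G
read 'L': G → F
read 'R': F → A
read 'L': A → G
read 'L': G → F
read 'L': F → B
read 'R': B → D
read 'R': D → G
read 'L': G → F
read 'L': F → B
read 'L': B → E
read 'R': E → C
read 'R': C → D
read 'R': D → G
read 'L': G → F
read 'R': F → A
read 'R': A → E
read 'L': E → B
read 'L': B → E
read 'L': E → B
read 'R': B → D
End state D is accepting.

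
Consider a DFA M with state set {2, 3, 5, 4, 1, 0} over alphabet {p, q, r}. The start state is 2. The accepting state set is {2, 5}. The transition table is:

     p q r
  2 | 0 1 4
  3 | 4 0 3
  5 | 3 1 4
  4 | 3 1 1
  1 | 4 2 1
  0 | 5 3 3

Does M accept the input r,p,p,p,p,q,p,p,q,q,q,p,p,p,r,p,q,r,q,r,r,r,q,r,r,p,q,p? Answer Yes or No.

start at 2
read 'r': 2 → 4
read 'p': 4 → 3
read 'p': 3 → 4
read 'p': 4 → 3
read 'p': 3 → 4
read 'q': 4 → 1
read 'p': 1 → 4
read 'p': 4 → 3
read 'q': 3 → 0
read 'q': 0 → 3
read 'q': 3 → 0
read 'p': 0 → 5
read 'p': 5 → 3
read 'p': 3 → 4
read 'r': 4 → 1
read 'p': 1 → 4
read 'q': 4 → 1
read 'r': 1 → 1
read 'q': 1 → 2
read 'r': 2 → 4
read 'r': 4 → 1
read 'r': 1 → 1
read 'q': 1 → 2
read 'r': 2 → 4
read 'r': 4 → 1
read 'p': 1 → 4
read 'q': 4 → 1
read 'p': 1 → 4
End state 4 is not accepting.

No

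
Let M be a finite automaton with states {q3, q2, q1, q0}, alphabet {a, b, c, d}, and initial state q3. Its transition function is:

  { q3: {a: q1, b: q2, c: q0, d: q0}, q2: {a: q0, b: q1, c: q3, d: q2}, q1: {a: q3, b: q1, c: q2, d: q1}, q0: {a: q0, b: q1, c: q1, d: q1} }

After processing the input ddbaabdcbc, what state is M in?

q3 → q0 → q1 → q1 → q3 → q1 → q1 → q1 → q2 → q1 → q2

q2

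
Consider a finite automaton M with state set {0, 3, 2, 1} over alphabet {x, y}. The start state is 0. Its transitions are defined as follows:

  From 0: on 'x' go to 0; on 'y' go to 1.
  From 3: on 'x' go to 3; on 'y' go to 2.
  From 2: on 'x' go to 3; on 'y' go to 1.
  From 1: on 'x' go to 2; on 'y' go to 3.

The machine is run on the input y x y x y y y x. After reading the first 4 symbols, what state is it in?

2

Trace: 0 -y-> 1 -x-> 2 -y-> 1 -x-> 2
After 4 symbols: 2.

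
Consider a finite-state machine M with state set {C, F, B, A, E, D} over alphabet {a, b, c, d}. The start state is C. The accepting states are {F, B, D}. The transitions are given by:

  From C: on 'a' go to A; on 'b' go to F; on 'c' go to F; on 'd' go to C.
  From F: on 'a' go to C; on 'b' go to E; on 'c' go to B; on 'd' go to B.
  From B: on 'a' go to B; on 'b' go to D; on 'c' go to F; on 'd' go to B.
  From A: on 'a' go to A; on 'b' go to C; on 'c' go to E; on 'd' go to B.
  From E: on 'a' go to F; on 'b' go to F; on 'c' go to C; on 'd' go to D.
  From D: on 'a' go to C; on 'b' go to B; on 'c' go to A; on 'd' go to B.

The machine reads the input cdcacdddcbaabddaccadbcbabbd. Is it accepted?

start at C
read 'c': C → F
read 'd': F → B
read 'c': B → F
read 'a': F → C
read 'c': C → F
read 'd': F → B
read 'd': B → B
read 'd': B → B
read 'c': B → F
read 'b': F → E
read 'a': E → F
read 'a': F → C
read 'b': C → F
read 'd': F → B
read 'd': B → B
read 'a': B → B
read 'c': B → F
read 'c': F → B
read 'a': B → B
read 'd': B → B
read 'b': B → D
read 'c': D → A
read 'b': A → C
read 'a': C → A
read 'b': A → C
read 'b': C → F
read 'd': F → B
End state B is accepting.

Yes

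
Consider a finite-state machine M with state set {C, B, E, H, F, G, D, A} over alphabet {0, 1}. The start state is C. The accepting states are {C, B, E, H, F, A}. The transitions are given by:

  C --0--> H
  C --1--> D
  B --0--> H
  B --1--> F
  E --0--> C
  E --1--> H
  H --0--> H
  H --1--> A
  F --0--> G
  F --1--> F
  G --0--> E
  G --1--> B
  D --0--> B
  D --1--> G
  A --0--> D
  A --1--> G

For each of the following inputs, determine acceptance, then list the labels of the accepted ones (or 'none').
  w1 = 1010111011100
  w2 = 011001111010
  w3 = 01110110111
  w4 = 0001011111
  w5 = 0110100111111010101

w1, w2, w4

w1: Trace: C -1-> D -0-> B -1-> F -0-> G -1-> B -1-> F -1-> F -0-> G -1-> B -1-> F -1-> F -0-> G -0-> E  → end E, accepted
w2: Trace: C -0-> H -1-> A -1-> G -0-> E -0-> C -1-> D -1-> G -1-> B -1-> F -0-> G -1-> B -0-> H  → end H, accepted
w3: Trace: C -0-> H -1-> A -1-> G -1-> B -0-> H -1-> A -1-> G -0-> E -1-> H -1-> A -1-> G  → end G, rejected
w4: Trace: C -0-> H -0-> H -0-> H -1-> A -0-> D -1-> G -1-> B -1-> F -1-> F -1-> F  → end F, accepted
w5: Trace: C -0-> H -1-> A -1-> G -0-> E -1-> H -0-> H -0-> H -1-> A -1-> G -1-> B -1-> F -1-> F -1-> F -0-> G -1-> B -0-> H -1-> A -0-> D -1-> G  → end G, rejected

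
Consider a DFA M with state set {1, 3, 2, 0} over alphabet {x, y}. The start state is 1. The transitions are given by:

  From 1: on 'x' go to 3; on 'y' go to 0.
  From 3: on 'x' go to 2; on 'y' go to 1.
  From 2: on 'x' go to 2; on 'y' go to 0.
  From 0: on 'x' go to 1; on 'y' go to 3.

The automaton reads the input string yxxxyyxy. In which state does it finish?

start at 1
read 'y': 1 → 0
read 'x': 0 → 1
read 'x': 1 → 3
read 'x': 3 → 2
read 'y': 2 → 0
read 'y': 0 → 3
read 'x': 3 → 2
read 'y': 2 → 0

0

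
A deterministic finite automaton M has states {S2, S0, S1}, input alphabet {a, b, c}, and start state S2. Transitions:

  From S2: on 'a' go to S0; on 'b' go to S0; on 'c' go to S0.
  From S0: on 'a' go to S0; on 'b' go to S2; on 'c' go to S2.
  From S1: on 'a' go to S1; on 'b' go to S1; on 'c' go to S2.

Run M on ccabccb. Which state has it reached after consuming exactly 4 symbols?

S2

start at S2
read 'c': S2 → S0
read 'c': S0 → S2
read 'a': S2 → S0
read 'b': S0 → S2
After 4 symbols: S2.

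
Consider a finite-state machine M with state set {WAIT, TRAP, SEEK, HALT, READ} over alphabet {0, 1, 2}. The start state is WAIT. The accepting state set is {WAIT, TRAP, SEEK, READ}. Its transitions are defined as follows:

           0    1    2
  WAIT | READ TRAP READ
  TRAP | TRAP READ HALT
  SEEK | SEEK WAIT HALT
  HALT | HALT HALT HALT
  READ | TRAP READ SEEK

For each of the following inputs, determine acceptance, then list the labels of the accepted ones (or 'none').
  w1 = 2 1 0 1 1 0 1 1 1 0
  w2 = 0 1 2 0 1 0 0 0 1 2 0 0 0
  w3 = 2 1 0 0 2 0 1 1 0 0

w1, w2

w1: WAIT → READ → READ → TRAP → READ → READ → TRAP → READ → READ → READ → TRAP  → end TRAP, accepted
w2: WAIT → READ → READ → SEEK → SEEK → WAIT → READ → TRAP → TRAP → READ → SEEK → SEEK → SEEK → SEEK  → end SEEK, accepted
w3: WAIT → READ → READ → TRAP → TRAP → HALT → HALT → HALT → HALT → HALT → HALT  → end HALT, rejected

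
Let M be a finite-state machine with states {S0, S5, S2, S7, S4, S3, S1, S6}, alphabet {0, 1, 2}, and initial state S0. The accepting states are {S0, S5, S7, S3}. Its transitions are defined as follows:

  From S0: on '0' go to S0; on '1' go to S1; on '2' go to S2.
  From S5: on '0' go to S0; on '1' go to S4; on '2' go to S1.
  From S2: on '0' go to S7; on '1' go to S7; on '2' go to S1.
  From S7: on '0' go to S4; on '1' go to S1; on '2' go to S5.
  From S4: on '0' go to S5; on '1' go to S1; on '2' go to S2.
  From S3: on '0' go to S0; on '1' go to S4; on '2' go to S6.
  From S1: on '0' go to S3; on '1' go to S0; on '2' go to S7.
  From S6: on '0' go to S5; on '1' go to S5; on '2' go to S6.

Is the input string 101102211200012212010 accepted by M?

Yes

S0 → S1 → S3 → S4 → S1 → S3 → S6 → S6 → S5 → S4 → S2 → S7 → S4 → S5 → S4 → S2 → S1 → S0 → S2 → S7 → S1 → S3
End state S3 is accepting.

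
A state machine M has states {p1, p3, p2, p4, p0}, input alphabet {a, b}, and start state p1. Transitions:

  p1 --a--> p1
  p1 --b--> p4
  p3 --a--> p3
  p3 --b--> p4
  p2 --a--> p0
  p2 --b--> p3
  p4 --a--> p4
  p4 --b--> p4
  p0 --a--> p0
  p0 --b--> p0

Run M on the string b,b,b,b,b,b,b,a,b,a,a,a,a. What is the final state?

start at p1
read 'b': p1 → p4
read 'b': p4 → p4
read 'b': p4 → p4
read 'b': p4 → p4
read 'b': p4 → p4
read 'b': p4 → p4
read 'b': p4 → p4
read 'a': p4 → p4
read 'b': p4 → p4
read 'a': p4 → p4
read 'a': p4 → p4
read 'a': p4 → p4
read 'a': p4 → p4

p4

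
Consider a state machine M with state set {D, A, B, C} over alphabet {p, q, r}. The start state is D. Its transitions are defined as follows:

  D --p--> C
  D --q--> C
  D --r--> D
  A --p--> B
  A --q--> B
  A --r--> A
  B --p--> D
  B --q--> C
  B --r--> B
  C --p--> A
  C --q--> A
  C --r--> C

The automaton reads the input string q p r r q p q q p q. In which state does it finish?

Trace: D -q-> C -p-> A -r-> A -r-> A -q-> B -p-> D -q-> C -q-> A -p-> B -q-> C

C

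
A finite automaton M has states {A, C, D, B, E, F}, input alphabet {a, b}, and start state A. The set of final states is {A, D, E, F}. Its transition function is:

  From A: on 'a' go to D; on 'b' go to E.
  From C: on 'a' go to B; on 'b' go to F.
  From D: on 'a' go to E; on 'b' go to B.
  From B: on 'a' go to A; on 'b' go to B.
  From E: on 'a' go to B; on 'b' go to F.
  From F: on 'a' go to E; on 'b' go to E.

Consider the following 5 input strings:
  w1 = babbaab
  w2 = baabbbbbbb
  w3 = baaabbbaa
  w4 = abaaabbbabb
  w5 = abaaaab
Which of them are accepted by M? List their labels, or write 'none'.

w1:
  start at A
  read 'b': A → E
  read 'a': E → B
  read 'b': B → B
  read 'b': B → B
  read 'a': B → A
  read 'a': A → D
  read 'b': D → B
  end B, rejected
w2:
  start at A
  read 'b': A → E
  read 'a': E → B
  read 'a': B → A
  read 'b': A → E
  read 'b': E → F
  read 'b': F → E
  read 'b': E → F
  read 'b': F → E
  read 'b': E → F
  read 'b': F → E
  end E, accepted
w3:
  start at A
  read 'b': A → E
  read 'a': E → B
  read 'a': B → A
  read 'a': A → D
  read 'b': D → B
  read 'b': B → B
  read 'b': B → B
  read 'a': B → A
  read 'a': A → D
  end D, accepted
w4:
  start at A
  read 'a': A → D
  read 'b': D → B
  read 'a': B → A
  read 'a': A → D
  read 'a': D → E
  read 'b': E → F
  read 'b': F → E
  read 'b': E → F
  read 'a': F → E
  read 'b': E → F
  read 'b': F → E
  end E, accepted
w5:
  start at A
  read 'a': A → D
  read 'b': D → B
  read 'a': B → A
  read 'a': A → D
  read 'a': D → E
  read 'a': E → B
  read 'b': B → B
  end B, rejected

w2, w3, w4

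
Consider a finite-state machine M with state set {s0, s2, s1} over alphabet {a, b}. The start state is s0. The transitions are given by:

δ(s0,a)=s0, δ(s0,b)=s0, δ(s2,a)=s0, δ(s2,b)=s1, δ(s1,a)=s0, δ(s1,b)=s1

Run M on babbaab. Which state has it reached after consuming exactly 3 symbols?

Trace: s0 -b-> s0 -a-> s0 -b-> s0
After 3 symbols: s0.

s0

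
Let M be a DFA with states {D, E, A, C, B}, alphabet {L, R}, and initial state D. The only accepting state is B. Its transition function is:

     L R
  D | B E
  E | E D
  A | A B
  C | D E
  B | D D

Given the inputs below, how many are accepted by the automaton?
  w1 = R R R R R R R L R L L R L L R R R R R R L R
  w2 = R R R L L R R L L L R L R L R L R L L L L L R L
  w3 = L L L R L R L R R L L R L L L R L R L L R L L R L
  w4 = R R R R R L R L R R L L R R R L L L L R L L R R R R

2

w1: D → E → D → E → D → E → D → E → E → D → B → D → E → E → E → D → E → D → E → D → E → E → D  → end D, rejected
w2: D → E → D → E → E → E → D → E → E → E → E → D → B → D → B → D → B → D → B → D → B → D → B → D → B  → end B, accepted
w3: D → B → D → B → D → B → D → B → D → E → E → E → D → B → D → B → D → B → D → B → D → E → E → E → D → B  → end B, accepted
w4: D → E → D → E → D → E → E → D → B → D → E → E → E → D → E → D → B → D → B → D → E → E → E → D → E → D → E  → end E, rejected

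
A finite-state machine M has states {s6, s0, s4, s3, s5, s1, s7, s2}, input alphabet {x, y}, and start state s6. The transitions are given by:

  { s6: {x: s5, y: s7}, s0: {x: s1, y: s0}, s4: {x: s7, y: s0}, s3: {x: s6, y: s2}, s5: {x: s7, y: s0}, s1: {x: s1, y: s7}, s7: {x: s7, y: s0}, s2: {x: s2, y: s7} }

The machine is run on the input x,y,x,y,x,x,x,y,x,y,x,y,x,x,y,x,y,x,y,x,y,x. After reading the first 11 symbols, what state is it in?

Trace: s6 -x-> s5 -y-> s0 -x-> s1 -y-> s7 -x-> s7 -x-> s7 -x-> s7 -y-> s0 -x-> s1 -y-> s7 -x-> s7
After 11 symbols: s7.

s7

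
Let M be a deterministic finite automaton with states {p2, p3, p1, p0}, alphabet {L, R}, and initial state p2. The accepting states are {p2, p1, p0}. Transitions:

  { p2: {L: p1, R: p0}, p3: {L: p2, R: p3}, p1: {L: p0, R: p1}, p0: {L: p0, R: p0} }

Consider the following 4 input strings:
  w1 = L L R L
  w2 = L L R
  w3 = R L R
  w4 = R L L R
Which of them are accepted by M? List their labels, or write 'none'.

w1:
  start at p2
  read 'L': p2 → p1
  read 'L': p1 → p0
  read 'R': p0 → p0
  read 'L': p0 → p0
  end p0, accepted
w2:
  start at p2
  read 'L': p2 → p1
  read 'L': p1 → p0
  read 'R': p0 → p0
  end p0, accepted
w3:
  start at p2
  read 'R': p2 → p0
  read 'L': p0 → p0
  read 'R': p0 → p0
  end p0, accepted
w4:
  start at p2
  read 'R': p2 → p0
  read 'L': p0 → p0
  read 'L': p0 → p0
  read 'R': p0 → p0
  end p0, accepted

w1, w2, w3, w4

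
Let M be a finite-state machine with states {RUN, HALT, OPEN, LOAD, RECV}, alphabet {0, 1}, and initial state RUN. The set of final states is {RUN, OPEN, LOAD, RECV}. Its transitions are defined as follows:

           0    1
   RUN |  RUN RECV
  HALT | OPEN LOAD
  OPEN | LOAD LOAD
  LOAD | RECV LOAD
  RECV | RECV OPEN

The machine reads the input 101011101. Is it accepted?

Trace: RUN -1-> RECV -0-> RECV -1-> OPEN -0-> LOAD -1-> LOAD -1-> LOAD -1-> LOAD -0-> RECV -1-> OPEN
End state OPEN is accepting.

Yes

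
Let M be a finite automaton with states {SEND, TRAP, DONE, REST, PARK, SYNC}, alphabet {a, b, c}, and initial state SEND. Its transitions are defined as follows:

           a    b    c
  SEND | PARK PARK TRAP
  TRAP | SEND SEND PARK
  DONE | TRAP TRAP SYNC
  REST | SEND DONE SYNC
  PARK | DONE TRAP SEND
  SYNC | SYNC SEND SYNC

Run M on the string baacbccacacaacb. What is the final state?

SEND

start at SEND
read 'b': SEND → PARK
read 'a': PARK → DONE
read 'a': DONE → TRAP
read 'c': TRAP → PARK
read 'b': PARK → TRAP
read 'c': TRAP → PARK
read 'c': PARK → SEND
read 'a': SEND → PARK
read 'c': PARK → SEND
read 'a': SEND → PARK
read 'c': PARK → SEND
read 'a': SEND → PARK
read 'a': PARK → DONE
read 'c': DONE → SYNC
read 'b': SYNC → SEND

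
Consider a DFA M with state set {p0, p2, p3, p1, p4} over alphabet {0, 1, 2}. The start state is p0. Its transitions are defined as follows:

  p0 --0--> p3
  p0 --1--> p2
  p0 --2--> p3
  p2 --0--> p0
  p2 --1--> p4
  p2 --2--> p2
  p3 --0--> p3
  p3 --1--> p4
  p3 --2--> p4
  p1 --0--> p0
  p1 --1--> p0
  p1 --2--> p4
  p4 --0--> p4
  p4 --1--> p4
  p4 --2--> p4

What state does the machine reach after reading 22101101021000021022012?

p4

Trace: p0 -2-> p3 -2-> p4 -1-> p4 -0-> p4 -1-> p4 -1-> p4 -0-> p4 -1-> p4 -0-> p4 -2-> p4 -1-> p4 -0-> p4 -0-> p4 -0-> p4 -0-> p4 -2-> p4 -1-> p4 -0-> p4 -2-> p4 -2-> p4 -0-> p4 -1-> p4 -2-> p4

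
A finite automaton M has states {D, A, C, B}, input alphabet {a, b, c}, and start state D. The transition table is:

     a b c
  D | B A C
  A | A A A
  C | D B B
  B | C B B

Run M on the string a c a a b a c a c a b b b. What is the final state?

start at D
read 'a': D → B
read 'c': B → B
read 'a': B → C
read 'a': C → D
read 'b': D → A
read 'a': A → A
read 'c': A → A
read 'a': A → A
read 'c': A → A
read 'a': A → A
read 'b': A → A
read 'b': A → A
read 'b': A → A

A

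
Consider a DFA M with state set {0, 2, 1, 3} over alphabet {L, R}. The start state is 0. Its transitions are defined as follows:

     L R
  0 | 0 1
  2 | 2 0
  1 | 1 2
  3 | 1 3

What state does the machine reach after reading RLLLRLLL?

2

Trace: 0 -R-> 1 -L-> 1 -L-> 1 -L-> 1 -R-> 2 -L-> 2 -L-> 2 -L-> 2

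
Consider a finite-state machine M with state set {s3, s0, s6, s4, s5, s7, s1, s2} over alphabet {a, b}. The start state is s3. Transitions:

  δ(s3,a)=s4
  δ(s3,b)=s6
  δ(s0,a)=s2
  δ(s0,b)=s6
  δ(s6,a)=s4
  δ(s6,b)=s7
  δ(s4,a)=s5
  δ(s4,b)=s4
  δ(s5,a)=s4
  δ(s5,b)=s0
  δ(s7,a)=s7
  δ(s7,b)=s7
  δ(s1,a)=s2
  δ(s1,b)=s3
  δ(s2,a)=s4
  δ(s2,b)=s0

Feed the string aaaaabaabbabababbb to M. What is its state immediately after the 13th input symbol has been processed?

s2

start at s3
read 'a': s3 → s4
read 'a': s4 → s5
read 'a': s5 → s4
read 'a': s4 → s5
read 'a': s5 → s4
read 'b': s4 → s4
read 'a': s4 → s5
read 'a': s5 → s4
read 'b': s4 → s4
read 'b': s4 → s4
read 'a': s4 → s5
read 'b': s5 → s0
read 'a': s0 → s2
After 13 symbols: s2.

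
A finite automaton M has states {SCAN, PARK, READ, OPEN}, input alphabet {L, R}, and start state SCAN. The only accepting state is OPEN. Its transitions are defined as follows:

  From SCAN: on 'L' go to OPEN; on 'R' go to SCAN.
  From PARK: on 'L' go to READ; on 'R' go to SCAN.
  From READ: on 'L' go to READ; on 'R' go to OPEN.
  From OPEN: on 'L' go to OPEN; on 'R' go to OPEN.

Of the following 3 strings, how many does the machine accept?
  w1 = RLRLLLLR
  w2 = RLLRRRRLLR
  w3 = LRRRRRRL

3

w1: SCAN → SCAN → OPEN → OPEN → OPEN → OPEN → OPEN → OPEN → OPEN  → end OPEN, accepted
w2: SCAN → SCAN → OPEN → OPEN → OPEN → OPEN → OPEN → OPEN → OPEN → OPEN → OPEN  → end OPEN, accepted
w3: SCAN → OPEN → OPEN → OPEN → OPEN → OPEN → OPEN → OPEN → OPEN  → end OPEN, accepted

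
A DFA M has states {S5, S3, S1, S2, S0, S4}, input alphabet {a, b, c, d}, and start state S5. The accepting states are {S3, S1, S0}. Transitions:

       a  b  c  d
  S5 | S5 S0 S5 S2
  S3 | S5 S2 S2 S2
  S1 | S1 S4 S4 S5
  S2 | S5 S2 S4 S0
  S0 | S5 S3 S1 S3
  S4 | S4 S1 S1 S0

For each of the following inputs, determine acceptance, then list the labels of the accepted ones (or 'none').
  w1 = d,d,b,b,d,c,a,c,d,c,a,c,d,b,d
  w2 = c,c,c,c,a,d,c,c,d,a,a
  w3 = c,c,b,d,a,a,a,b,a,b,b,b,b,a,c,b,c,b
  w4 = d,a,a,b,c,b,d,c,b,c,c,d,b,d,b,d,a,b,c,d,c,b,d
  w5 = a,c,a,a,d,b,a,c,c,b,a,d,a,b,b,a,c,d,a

w1:
  start at S5
  read 'd': S5 → S2
  read 'd': S2 → S0
  read 'b': S0 → S3
  read 'b': S3 → S2
  read 'd': S2 → S0
  read 'c': S0 → S1
  read 'a': S1 → S1
  read 'c': S1 → S4
  read 'd': S4 → S0
  read 'c': S0 → S1
  read 'a': S1 → S1
  read 'c': S1 → S4
  read 'd': S4 → S0
  read 'b': S0 → S3
  read 'd': S3 → S2
  end S2, rejected
w2:
  start at S5
  read 'c': S5 → S5
  read 'c': S5 → S5
  read 'c': S5 → S5
  read 'c': S5 → S5
  read 'a': S5 → S5
  read 'd': S5 → S2
  read 'c': S2 → S4
  read 'c': S4 → S1
  read 'd': S1 → S5
  read 'a': S5 → S5
  read 'a': S5 → S5
  end S5, rejected
w3:
  start at S5
  read 'c': S5 → S5
  read 'c': S5 → S5
  read 'b': S5 → S0
  read 'd': S0 → S3
  read 'a': S3 → S5
  read 'a': S5 → S5
  read 'a': S5 → S5
  read 'b': S5 → S0
  read 'a': S0 → S5
  read 'b': S5 → S0
  read 'b': S0 → S3
  read 'b': S3 → S2
  read 'b': S2 → S2
  read 'a': S2 → S5
  read 'c': S5 → S5
  read 'b': S5 → S0
  read 'c': S0 → S1
  read 'b': S1 → S4
  end S4, rejected
w4:
  start at S5
  read 'd': S5 → S2
  read 'a': S2 → S5
  read 'a': S5 → S5
  read 'b': S5 → S0
  read 'c': S0 → S1
  read 'b': S1 → S4
  read 'd': S4 → S0
  read 'c': S0 → S1
  read 'b': S1 → S4
  read 'c': S4 → S1
  read 'c': S1 → S4
  read 'd': S4 → S0
  read 'b': S0 → S3
  read 'd': S3 → S2
  read 'b': S2 → S2
  read 'd': S2 → S0
  read 'a': S0 → S5
  read 'b': S5 → S0
  read 'c': S0 → S1
  read 'd': S1 → S5
  read 'c': S5 → S5
  read 'b': S5 → S0
  read 'd': S0 → S3
  end S3, accepted
w5:
  start at S5
  read 'a': S5 → S5
  read 'c': S5 → S5
  read 'a': S5 → S5
  read 'a': S5 → S5
  read 'd': S5 → S2
  read 'b': S2 → S2
  read 'a': S2 → S5
  read 'c': S5 → S5
  read 'c': S5 → S5
  read 'b': S5 → S0
  read 'a': S0 → S5
  read 'd': S5 → S2
  read 'a': S2 → S5
  read 'b': S5 → S0
  read 'b': S0 → S3
  read 'a': S3 → S5
  read 'c': S5 → S5
  read 'd': S5 → S2
  read 'a': S2 → S5
  end S5, rejected

w4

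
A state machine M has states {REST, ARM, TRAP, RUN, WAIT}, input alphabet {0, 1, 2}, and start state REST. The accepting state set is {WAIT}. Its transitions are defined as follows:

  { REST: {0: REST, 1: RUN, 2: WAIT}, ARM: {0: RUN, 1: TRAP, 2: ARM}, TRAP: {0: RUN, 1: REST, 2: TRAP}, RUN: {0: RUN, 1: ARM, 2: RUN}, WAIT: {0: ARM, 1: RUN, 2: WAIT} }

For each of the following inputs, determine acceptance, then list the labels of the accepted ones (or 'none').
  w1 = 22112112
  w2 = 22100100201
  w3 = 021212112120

w1: Trace: REST -2-> WAIT -2-> WAIT -1-> RUN -1-> ARM -2-> ARM -1-> TRAP -1-> REST -2-> WAIT  → end WAIT, accepted
w2: Trace: REST -2-> WAIT -2-> WAIT -1-> RUN -0-> RUN -0-> RUN -1-> ARM -0-> RUN -0-> RUN -2-> RUN -0-> RUN -1-> ARM  → end ARM, rejected
w3: Trace: REST -0-> REST -2-> WAIT -1-> RUN -2-> RUN -1-> ARM -2-> ARM -1-> TRAP -1-> REST -2-> WAIT -1-> RUN -2-> RUN -0-> RUN  → end RUN, rejected

w1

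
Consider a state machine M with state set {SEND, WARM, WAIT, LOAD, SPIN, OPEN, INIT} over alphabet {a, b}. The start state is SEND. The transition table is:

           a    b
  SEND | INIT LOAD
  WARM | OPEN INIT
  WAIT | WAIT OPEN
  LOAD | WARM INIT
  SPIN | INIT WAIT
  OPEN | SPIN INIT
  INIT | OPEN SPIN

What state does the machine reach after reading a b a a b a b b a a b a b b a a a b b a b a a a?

WAIT

SEND → INIT → SPIN → INIT → OPEN → INIT → OPEN → INIT → SPIN → INIT → OPEN → INIT → OPEN → INIT → SPIN → INIT → OPEN → SPIN → WAIT → OPEN → SPIN → WAIT → WAIT → WAIT → WAIT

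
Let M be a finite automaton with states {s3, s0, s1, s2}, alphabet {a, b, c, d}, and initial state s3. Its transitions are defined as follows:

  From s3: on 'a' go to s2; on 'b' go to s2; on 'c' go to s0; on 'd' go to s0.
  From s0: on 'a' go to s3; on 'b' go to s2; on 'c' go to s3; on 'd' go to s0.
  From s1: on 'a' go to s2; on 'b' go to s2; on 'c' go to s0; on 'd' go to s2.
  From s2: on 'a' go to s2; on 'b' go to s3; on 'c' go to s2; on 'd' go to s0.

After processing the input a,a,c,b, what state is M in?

s3

s3 → s2 → s2 → s2 → s3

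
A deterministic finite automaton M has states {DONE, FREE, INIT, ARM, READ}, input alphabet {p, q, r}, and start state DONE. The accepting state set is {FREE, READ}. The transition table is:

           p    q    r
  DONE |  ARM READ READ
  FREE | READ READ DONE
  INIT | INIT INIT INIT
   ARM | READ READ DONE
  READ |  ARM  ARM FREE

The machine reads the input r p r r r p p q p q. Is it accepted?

Trace: DONE -r-> READ -p-> ARM -r-> DONE -r-> READ -r-> FREE -p-> READ -p-> ARM -q-> READ -p-> ARM -q-> READ
End state READ is accepting.

Yes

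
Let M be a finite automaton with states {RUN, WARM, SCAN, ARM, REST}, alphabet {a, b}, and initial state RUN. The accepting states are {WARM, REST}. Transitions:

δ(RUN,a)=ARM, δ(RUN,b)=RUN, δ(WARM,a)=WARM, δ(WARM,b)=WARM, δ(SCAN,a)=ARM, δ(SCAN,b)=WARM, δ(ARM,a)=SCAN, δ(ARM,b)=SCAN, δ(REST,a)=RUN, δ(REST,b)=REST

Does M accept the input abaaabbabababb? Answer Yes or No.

start at RUN
read 'a': RUN → ARM
read 'b': ARM → SCAN
read 'a': SCAN → ARM
read 'a': ARM → SCAN
read 'a': SCAN → ARM
read 'b': ARM → SCAN
read 'b': SCAN → WARM
read 'a': WARM → WARM
read 'b': WARM → WARM
read 'a': WARM → WARM
read 'b': WARM → WARM
read 'a': WARM → WARM
read 'b': WARM → WARM
read 'b': WARM → WARM
End state WARM is accepting.

Yes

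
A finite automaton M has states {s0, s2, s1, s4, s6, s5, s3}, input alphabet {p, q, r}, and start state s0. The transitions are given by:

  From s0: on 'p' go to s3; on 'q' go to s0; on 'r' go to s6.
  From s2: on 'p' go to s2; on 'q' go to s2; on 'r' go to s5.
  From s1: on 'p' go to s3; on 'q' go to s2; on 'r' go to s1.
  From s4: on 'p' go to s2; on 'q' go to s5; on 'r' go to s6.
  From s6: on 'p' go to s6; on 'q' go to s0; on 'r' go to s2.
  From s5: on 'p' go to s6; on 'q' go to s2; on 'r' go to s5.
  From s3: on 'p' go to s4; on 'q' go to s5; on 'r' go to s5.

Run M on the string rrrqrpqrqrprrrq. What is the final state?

s0 → s6 → s2 → s5 → s2 → s5 → s6 → s0 → s6 → s0 → s6 → s6 → s2 → s5 → s5 → s2

s2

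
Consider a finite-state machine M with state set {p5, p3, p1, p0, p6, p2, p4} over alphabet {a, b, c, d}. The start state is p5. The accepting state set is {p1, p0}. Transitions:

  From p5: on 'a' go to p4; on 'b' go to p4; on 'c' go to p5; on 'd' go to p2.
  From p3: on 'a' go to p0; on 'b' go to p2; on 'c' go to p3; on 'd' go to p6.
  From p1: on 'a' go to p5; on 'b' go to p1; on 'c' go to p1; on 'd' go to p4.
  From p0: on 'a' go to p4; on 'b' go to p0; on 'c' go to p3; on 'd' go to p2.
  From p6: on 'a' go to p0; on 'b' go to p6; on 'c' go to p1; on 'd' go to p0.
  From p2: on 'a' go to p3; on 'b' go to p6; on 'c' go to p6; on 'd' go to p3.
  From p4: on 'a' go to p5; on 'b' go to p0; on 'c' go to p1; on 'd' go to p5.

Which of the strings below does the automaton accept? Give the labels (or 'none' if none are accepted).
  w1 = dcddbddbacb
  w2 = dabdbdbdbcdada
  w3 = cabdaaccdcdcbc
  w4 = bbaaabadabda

w1: Trace: p5 -d-> p2 -c-> p6 -d-> p0 -d-> p2 -b-> p6 -d-> p0 -d-> p2 -b-> p6 -a-> p0 -c-> p3 -b-> p2  → end p2, rejected
w2: Trace: p5 -d-> p2 -a-> p3 -b-> p2 -d-> p3 -b-> p2 -d-> p3 -b-> p2 -d-> p3 -b-> p2 -c-> p6 -d-> p0 -a-> p4 -d-> p5 -a-> p4  → end p4, rejected
w3: Trace: p5 -c-> p5 -a-> p4 -b-> p0 -d-> p2 -a-> p3 -a-> p0 -c-> p3 -c-> p3 -d-> p6 -c-> p1 -d-> p4 -c-> p1 -b-> p1 -c-> p1  → end p1, accepted
w4: Trace: p5 -b-> p4 -b-> p0 -a-> p4 -a-> p5 -a-> p4 -b-> p0 -a-> p4 -d-> p5 -a-> p4 -b-> p0 -d-> p2 -a-> p3  → end p3, rejected

w3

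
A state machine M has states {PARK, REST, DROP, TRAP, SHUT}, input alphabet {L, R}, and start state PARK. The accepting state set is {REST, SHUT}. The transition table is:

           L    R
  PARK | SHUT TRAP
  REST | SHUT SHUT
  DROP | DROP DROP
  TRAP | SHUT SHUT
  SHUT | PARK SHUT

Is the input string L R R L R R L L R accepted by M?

start at PARK
read 'L': PARK → SHUT
read 'R': SHUT → SHUT
read 'R': SHUT → SHUT
read 'L': SHUT → PARK
read 'R': PARK → TRAP
read 'R': TRAP → SHUT
read 'L': SHUT → PARK
read 'L': PARK → SHUT
read 'R': SHUT → SHUT
End state SHUT is accepting.

Yes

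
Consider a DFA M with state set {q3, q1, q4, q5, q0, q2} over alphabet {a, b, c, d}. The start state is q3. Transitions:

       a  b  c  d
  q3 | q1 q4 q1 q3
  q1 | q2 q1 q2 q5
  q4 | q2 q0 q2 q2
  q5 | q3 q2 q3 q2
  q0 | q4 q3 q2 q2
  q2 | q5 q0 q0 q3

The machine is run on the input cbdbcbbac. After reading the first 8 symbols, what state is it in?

start at q3
read 'c': q3 → q1
read 'b': q1 → q1
read 'd': q1 → q5
read 'b': q5 → q2
read 'c': q2 → q0
read 'b': q0 → q3
read 'b': q3 → q4
read 'a': q4 → q2
After 8 symbols: q2.

q2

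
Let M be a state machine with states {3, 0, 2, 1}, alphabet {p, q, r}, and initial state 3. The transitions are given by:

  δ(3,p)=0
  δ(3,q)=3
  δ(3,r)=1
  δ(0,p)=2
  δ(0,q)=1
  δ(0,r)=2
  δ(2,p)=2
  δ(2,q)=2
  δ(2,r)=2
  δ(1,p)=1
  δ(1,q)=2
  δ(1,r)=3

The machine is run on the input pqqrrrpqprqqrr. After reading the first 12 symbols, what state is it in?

2

start at 3
read 'p': 3 → 0
read 'q': 0 → 1
read 'q': 1 → 2
read 'r': 2 → 2
read 'r': 2 → 2
read 'r': 2 → 2
read 'p': 2 → 2
read 'q': 2 → 2
read 'p': 2 → 2
read 'r': 2 → 2
read 'q': 2 → 2
read 'q': 2 → 2
After 12 symbols: 2.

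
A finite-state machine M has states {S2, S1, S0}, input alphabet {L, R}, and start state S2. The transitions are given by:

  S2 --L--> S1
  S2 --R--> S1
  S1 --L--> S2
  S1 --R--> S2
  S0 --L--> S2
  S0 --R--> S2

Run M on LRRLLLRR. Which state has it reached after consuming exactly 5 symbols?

start at S2
read 'L': S2 → S1
read 'R': S1 → S2
read 'R': S2 → S1
read 'L': S1 → S2
read 'L': S2 → S1
After 5 symbols: S1.

S1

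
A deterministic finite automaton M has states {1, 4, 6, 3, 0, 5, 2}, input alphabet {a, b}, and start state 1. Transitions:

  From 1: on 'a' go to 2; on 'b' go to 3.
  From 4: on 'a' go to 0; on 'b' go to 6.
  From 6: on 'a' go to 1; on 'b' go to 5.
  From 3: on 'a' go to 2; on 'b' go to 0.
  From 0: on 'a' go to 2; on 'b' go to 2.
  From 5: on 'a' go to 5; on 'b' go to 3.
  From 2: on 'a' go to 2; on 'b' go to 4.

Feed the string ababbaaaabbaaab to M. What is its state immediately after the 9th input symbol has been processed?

2

start at 1
read 'a': 1 → 2
read 'b': 2 → 4
read 'a': 4 → 0
read 'b': 0 → 2
read 'b': 2 → 4
read 'a': 4 → 0
read 'a': 0 → 2
read 'a': 2 → 2
read 'a': 2 → 2
After 9 symbols: 2.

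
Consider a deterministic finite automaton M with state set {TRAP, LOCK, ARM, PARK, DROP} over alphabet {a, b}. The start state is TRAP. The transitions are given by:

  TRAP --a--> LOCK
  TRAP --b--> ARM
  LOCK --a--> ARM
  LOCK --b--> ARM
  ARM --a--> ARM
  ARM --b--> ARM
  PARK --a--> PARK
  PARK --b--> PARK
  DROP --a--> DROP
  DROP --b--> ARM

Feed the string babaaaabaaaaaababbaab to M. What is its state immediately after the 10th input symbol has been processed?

ARM

start at TRAP
read 'b': TRAP → ARM
read 'a': ARM → ARM
read 'b': ARM → ARM
read 'a': ARM → ARM
read 'a': ARM → ARM
read 'a': ARM → ARM
read 'a': ARM → ARM
read 'b': ARM → ARM
read 'a': ARM → ARM
read 'a': ARM → ARM
After 10 symbols: ARM.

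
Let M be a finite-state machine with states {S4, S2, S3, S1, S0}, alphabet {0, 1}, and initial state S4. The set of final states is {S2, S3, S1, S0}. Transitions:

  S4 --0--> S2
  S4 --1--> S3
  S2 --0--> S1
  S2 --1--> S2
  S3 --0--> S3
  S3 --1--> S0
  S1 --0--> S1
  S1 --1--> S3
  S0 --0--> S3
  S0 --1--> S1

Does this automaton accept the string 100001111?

Trace: S4 -1-> S3 -0-> S3 -0-> S3 -0-> S3 -0-> S3 -1-> S0 -1-> S1 -1-> S3 -1-> S0
End state S0 is accepting.

Yes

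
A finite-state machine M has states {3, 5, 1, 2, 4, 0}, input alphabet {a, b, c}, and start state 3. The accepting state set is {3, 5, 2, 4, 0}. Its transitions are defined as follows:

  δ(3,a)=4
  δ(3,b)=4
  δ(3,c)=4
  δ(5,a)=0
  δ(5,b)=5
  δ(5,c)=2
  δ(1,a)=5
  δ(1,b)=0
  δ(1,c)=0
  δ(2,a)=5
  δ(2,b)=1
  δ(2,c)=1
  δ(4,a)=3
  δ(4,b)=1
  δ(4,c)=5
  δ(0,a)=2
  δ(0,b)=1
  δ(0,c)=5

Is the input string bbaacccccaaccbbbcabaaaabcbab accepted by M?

3 → 4 → 1 → 5 → 0 → 5 → 2 → 1 → 0 → 5 → 0 → 2 → 1 → 0 → 1 → 0 → 1 → 0 → 2 → 1 → 5 → 0 → 2 → 5 → 5 → 2 → 1 → 5 → 5
End state 5 is accepting.

Yes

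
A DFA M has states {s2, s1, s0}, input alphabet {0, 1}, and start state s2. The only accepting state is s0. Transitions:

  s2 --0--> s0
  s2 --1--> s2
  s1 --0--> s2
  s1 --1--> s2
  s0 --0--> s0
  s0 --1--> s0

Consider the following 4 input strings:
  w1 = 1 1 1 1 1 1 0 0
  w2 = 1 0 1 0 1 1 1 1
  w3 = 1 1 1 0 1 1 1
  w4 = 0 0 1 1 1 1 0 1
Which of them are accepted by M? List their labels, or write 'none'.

w1: Trace: s2 -1-> s2 -1-> s2 -1-> s2 -1-> s2 -1-> s2 -1-> s2 -0-> s0 -0-> s0  → end s0, accepted
w2: Trace: s2 -1-> s2 -0-> s0 -1-> s0 -0-> s0 -1-> s0 -1-> s0 -1-> s0 -1-> s0  → end s0, accepted
w3: Trace: s2 -1-> s2 -1-> s2 -1-> s2 -0-> s0 -1-> s0 -1-> s0 -1-> s0  → end s0, accepted
w4: Trace: s2 -0-> s0 -0-> s0 -1-> s0 -1-> s0 -1-> s0 -1-> s0 -0-> s0 -1-> s0  → end s0, accepted

w1, w2, w3, w4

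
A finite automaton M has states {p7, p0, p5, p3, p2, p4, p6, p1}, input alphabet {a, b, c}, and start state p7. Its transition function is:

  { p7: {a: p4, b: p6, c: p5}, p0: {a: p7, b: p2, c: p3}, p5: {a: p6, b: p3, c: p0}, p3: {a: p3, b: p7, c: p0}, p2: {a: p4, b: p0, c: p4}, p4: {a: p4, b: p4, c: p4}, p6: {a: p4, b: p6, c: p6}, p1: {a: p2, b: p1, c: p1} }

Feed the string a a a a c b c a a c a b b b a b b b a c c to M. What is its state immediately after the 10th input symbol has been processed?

p4

Trace: p7 -a-> p4 -a-> p4 -a-> p4 -a-> p4 -c-> p4 -b-> p4 -c-> p4 -a-> p4 -a-> p4 -c-> p4
After 10 symbols: p4.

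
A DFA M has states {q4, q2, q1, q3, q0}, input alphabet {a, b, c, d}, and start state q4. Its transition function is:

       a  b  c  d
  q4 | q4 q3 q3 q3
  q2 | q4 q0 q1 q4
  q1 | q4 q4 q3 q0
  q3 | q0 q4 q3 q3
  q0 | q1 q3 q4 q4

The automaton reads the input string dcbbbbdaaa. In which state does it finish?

q4 → q3 → q3 → q4 → q3 → q4 → q3 → q3 → q0 → q1 → q4

q4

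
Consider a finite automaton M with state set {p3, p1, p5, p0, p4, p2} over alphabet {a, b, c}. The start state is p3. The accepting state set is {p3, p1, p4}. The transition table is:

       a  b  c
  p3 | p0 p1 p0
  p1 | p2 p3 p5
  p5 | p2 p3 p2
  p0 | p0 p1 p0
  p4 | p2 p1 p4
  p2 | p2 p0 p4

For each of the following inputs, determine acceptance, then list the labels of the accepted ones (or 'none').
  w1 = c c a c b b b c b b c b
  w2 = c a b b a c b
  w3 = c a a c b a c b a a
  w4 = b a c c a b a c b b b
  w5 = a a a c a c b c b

w1:
  start at p3
  read 'c': p3 → p0
  read 'c': p0 → p0
  read 'a': p0 → p0
  read 'c': p0 → p0
  read 'b': p0 → p1
  read 'b': p1 → p3
  read 'b': p3 → p1
  read 'c': p1 → p5
  read 'b': p5 → p3
  read 'b': p3 → p1
  read 'c': p1 → p5
  read 'b': p5 → p3
  end p3, accepted
w2:
  start at p3
  read 'c': p3 → p0
  read 'a': p0 → p0
  read 'b': p0 → p1
  read 'b': p1 → p3
  read 'a': p3 → p0
  read 'c': p0 → p0
  read 'b': p0 → p1
  end p1, accepted
w3:
  start at p3
  read 'c': p3 → p0
  read 'a': p0 → p0
  read 'a': p0 → p0
  read 'c': p0 → p0
  read 'b': p0 → p1
  read 'a': p1 → p2
  read 'c': p2 → p4
  read 'b': p4 → p1
  read 'a': p1 → p2
  read 'a': p2 → p2
  end p2, rejected
w4:
  start at p3
  read 'b': p3 → p1
  read 'a': p1 → p2
  read 'c': p2 → p4
  read 'c': p4 → p4
  read 'a': p4 → p2
  read 'b': p2 → p0
  read 'a': p0 → p0
  read 'c': p0 → p0
  read 'b': p0 → p1
  read 'b': p1 → p3
  read 'b': p3 → p1
  end p1, accepted
w5:
  start at p3
  read 'a': p3 → p0
  read 'a': p0 → p0
  read 'a': p0 → p0
  read 'c': p0 → p0
  read 'a': p0 → p0
  read 'c': p0 → p0
  read 'b': p0 → p1
  read 'c': p1 → p5
  read 'b': p5 → p3
  end p3, accepted

w1, w2, w4, w5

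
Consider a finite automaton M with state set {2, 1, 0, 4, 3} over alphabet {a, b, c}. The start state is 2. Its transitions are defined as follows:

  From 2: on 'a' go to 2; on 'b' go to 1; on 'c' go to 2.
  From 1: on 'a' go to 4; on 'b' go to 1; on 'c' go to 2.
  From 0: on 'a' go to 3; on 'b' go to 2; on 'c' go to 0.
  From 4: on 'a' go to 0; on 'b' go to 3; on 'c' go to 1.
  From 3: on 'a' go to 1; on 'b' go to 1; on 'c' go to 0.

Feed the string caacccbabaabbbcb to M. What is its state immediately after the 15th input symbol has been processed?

2

Trace: 2 -c-> 2 -a-> 2 -a-> 2 -c-> 2 -c-> 2 -c-> 2 -b-> 1 -a-> 4 -b-> 3 -a-> 1 -a-> 4 -b-> 3 -b-> 1 -b-> 1 -c-> 2
After 15 symbols: 2.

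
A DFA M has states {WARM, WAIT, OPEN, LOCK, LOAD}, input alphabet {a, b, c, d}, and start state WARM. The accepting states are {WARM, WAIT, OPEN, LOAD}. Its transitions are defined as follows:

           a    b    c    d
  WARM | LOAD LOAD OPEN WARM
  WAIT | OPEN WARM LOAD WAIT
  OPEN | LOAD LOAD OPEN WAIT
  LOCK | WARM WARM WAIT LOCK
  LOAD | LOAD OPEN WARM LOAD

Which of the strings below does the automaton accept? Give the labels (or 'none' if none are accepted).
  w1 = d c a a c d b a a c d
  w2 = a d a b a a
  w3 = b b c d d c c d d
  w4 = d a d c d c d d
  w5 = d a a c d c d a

w1:
  start at WARM
  read 'd': WARM → WARM
  read 'c': WARM → OPEN
  read 'a': OPEN → LOAD
  read 'a': LOAD → LOAD
  read 'c': LOAD → WARM
  read 'd': WARM → WARM
  read 'b': WARM → LOAD
  read 'a': LOAD → LOAD
  read 'a': LOAD → LOAD
  read 'c': LOAD → WARM
  read 'd': WARM → WARM
  end WARM, accepted
w2:
  start at WARM
  read 'a': WARM → LOAD
  read 'd': LOAD → LOAD
  read 'a': LOAD → LOAD
  read 'b': LOAD → OPEN
  read 'a': OPEN → LOAD
  read 'a': LOAD → LOAD
  end LOAD, accepted
w3:
  start at WARM
  read 'b': WARM → LOAD
  read 'b': LOAD → OPEN
  read 'c': OPEN → OPEN
  read 'd': OPEN → WAIT
  read 'd': WAIT → WAIT
  read 'c': WAIT → LOAD
  read 'c': LOAD → WARM
  read 'd': WARM → WARM
  read 'd': WARM → WARM
  end WARM, accepted
w4:
  start at WARM
  read 'd': WARM → WARM
  read 'a': WARM → LOAD
  read 'd': LOAD → LOAD
  read 'c': LOAD → WARM
  read 'd': WARM → WARM
  read 'c': WARM → OPEN
  read 'd': OPEN → WAIT
  read 'd': WAIT → WAIT
  end WAIT, accepted
w5:
  start at WARM
  read 'd': WARM → WARM
  read 'a': WARM → LOAD
  read 'a': LOAD → LOAD
  read 'c': LOAD → WARM
  read 'd': WARM → WARM
  read 'c': WARM → OPEN
  read 'd': OPEN → WAIT
  read 'a': WAIT → OPEN
  end OPEN, accepted

w1, w2, w3, w4, w5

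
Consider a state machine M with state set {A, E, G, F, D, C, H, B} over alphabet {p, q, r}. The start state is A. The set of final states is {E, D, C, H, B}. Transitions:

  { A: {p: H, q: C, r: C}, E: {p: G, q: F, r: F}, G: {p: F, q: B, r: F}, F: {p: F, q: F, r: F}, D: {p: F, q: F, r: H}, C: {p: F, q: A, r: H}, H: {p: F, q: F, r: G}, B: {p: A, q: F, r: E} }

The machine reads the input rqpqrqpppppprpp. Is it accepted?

No

A → C → A → H → F → F → F → F → F → F → F → F → F → F → F → F
End state F is not accepting.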